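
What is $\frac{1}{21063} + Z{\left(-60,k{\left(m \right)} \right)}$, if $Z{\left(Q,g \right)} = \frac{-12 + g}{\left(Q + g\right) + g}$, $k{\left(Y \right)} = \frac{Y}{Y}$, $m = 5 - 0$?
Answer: $\frac{231751}{1221654} \approx 0.1897$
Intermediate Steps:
$m = 5$ ($m = 5 + 0 = 5$)
$k{\left(Y \right)} = 1$
$Z{\left(Q,g \right)} = \frac{-12 + g}{Q + 2 g}$
$\frac{1}{21063} + Z{\left(-60,k{\left(m \right)} \right)} = \frac{1}{21063} + \frac{-12 + 1}{-60 + 2 \cdot 1} = \frac{1}{21063} + \frac{1}{-60 + 2} \left(-11\right) = \frac{1}{21063} + \frac{1}{-58} \left(-11\right) = \frac{1}{21063} - - \frac{11}{58} = \frac{1}{21063} + \frac{11}{58} = \frac{231751}{1221654}$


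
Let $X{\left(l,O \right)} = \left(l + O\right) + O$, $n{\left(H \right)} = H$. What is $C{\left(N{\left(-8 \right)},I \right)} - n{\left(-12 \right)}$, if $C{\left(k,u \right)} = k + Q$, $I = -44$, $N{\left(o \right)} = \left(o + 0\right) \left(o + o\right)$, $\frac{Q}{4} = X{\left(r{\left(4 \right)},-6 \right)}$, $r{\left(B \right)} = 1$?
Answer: $96$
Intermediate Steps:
$X{\left(l,O \right)} = l + 2 O$ ($X{\left(l,O \right)} = \left(O + l\right) + O = l + 2 O$)
$Q = -44$ ($Q = 4 \left(1 + 2 \left(-6\right)\right) = 4 \left(1 - 12\right) = 4 \left(-11\right) = -44$)
$N{\left(o \right)} = 2 o^{2}$ ($N{\left(o \right)} = o 2 o = 2 o^{2}$)
$C{\left(k,u \right)} = -44 + k$ ($C{\left(k,u \right)} = k - 44 = -44 + k$)
$C{\left(N{\left(-8 \right)},I \right)} - n{\left(-12 \right)} = \left(-44 + 2 \left(-8\right)^{2}\right) - -12 = \left(-44 + 2 \cdot 64\right) + 12 = \left(-44 + 128\right) + 12 = 84 + 12 = 96$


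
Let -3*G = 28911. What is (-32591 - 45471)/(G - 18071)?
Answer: 39031/13854 ≈ 2.8173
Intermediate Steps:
G = -9637 (G = -⅓*28911 = -9637)
(-32591 - 45471)/(G - 18071) = (-32591 - 45471)/(-9637 - 18071) = -78062/(-27708) = -78062*(-1/27708) = 39031/13854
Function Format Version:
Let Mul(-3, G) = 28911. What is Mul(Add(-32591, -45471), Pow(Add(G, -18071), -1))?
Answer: Rational(39031, 13854) ≈ 2.8173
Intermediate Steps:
G = -9637 (G = Mul(Rational(-1, 3), 28911) = -9637)
Mul(Add(-32591, -45471), Pow(Add(G, -18071), -1)) = Mul(Add(-32591, -45471), Pow(Add(-9637, -18071), -1)) = Mul(-78062, Pow(-27708, -1)) = Mul(-78062, Rational(-1, 27708)) = Rational(39031, 13854)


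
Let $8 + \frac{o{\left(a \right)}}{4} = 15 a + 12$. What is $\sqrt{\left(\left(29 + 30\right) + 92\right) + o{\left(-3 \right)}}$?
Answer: $i \sqrt{13} \approx 3.6056 i$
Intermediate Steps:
$o{\left(a \right)} = 16 + 60 a$ ($o{\left(a \right)} = -32 + 4 \left(15 a + 12\right) = -32 + 4 \left(12 + 15 a\right) = -32 + \left(48 + 60 a\right) = 16 + 60 a$)
$\sqrt{\left(\left(29 + 30\right) + 92\right) + o{\left(-3 \right)}} = \sqrt{\left(\left(29 + 30\right) + 92\right) + \left(16 + 60 \left(-3\right)\right)} = \sqrt{\left(59 + 92\right) + \left(16 - 180\right)} = \sqrt{151 - 164} = \sqrt{-13} = i \sqrt{13}$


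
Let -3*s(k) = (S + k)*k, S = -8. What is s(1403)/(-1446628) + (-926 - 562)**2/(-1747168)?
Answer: -64474969971/78984442172 ≈ -0.81630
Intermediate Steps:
s(k) = -k*(-8 + k)/3 (s(k) = -(-8 + k)*k/3 = -k*(-8 + k)/3)
s(1403)/(-1446628) + (-926 - 562)**2/(-1747168) = ((1/3)*1403*(8 - 1*1403))/(-1446628) + (-926 - 562)**2/(-1747168) = ((1/3)*1403*(8 - 1403))*(-1/1446628) + (-1488)**2*(-1/1747168) = ((1/3)*1403*(-1395))*(-1/1446628) + 2214144*(-1/1747168) = -652395*(-1/1446628) - 69192/54599 = 652395/1446628 - 69192/54599 = -64474969971/78984442172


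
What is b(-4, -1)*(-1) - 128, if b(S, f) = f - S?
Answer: -131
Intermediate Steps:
b(-4, -1)*(-1) - 128 = (-1 - 1*(-4))*(-1) - 128 = (-1 + 4)*(-1) - 128 = 3*(-1) - 128 = -3 - 128 = -131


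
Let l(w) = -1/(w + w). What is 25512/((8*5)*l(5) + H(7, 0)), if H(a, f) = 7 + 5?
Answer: 3189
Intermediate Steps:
H(a, f) = 12
l(w) = -1/(2*w)
25512/((8*5)*l(5) + H(7, 0)) = 25512/((8*5)*(-1/2/5) + 12) = 25512/(40*(-1/2*1/5) + 12) = 25512/(40*(-1/10) + 12) = 25512/(-4 + 12) = 25512/8 = 25512*(1/8) = 3189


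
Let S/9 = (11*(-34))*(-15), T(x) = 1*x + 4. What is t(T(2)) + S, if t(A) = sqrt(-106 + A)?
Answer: 50490 + 10*I ≈ 50490.0 + 10.0*I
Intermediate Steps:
T(x) = 4 + x (T(x) = x + 4 = 4 + x)
S = 50490 (S = 9*((11*(-34))*(-15)) = 9*(-374*(-15)) = 9*5610 = 50490)
t(T(2)) + S = sqrt(-106 + (4 + 2)) + 50490 = sqrt(-106 + 6) + 50490 = sqrt(-100) + 50490 = 10*I + 50490 = 50490 + 10*I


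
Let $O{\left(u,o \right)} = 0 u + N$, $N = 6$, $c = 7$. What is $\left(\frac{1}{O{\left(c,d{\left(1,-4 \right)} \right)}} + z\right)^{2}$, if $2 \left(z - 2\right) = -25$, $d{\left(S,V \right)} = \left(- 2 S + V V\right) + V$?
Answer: $\frac{961}{9} \approx 106.78$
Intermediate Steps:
$d{\left(S,V \right)} = V + V^{2} - 2 S$ ($d{\left(S,V \right)} = \left(- 2 S + V^{2}\right) + V = \left(V^{2} - 2 S\right) + V = V + V^{2} - 2 S$)
$O{\left(u,o \right)} = 6$ ($O{\left(u,o \right)} = 0 u + 6 = 0 + 6 = 6$)
$z = - \frac{21}{2}$ ($z = 2 + \frac{1}{2} \left(-25\right) = 2 - \frac{25}{2} = - \frac{21}{2} \approx -10.5$)
$\left(\frac{1}{O{\left(c,d{\left(1,-4 \right)} \right)}} + z\right)^{2} = \left(\frac{1}{6} - \frac{21}{2}\right)^{2} = \left(- \frac{31}{3}\right)^{2} = \frac{961}{9}$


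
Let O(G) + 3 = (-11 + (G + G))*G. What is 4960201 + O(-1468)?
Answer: 9286394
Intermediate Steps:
O(G) = -3 + G*(-11 + 2*G) (O(G) = -3 + (-11 + (G + G))*G = -3 + (-11 + 2*G)*G = -3 + G*(-11 + 2*G))
4960201 + O(-1468) = 4960201 + (-3 - 11*(-1468) + 2*(-1468)²) = 4960201 + (-3 + 16148 + 2*2155024) = 4960201 + (-3 + 16148 + 4310048) = 4960201 + 4326193 = 9286394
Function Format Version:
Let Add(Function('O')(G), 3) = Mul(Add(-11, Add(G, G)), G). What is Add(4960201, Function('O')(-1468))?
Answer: 9286394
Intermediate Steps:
Function('O')(G) = Add(-3, Mul(G, Add(-11, Mul(2, G)))) (Function('O')(G) = Add(-3, Mul(Add(-11, Add(G, G)), G)) = Add(-3, Mul(Add(-11, Mul(2, G)), G)) = Add(-3, Mul(G, Add(-11, Mul(2, G)))))
Add(4960201, Function('O')(-1468)) = Add(4960201, Add(-3, Mul(-11, -1468), Mul(2, Pow(-1468, 2)))) = Add(4960201, Add(-3, 16148, Mul(2, 2155024))) = Add(4960201, Add(-3, 16148, 4310048)) = Add(4960201, 4326193) = 9286394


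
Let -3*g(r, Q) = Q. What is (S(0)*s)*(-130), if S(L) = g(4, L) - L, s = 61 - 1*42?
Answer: 0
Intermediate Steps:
s = 19 (s = 61 - 42 = 19)
g(r, Q) = -Q/3
S(L) = -4*L/3 (S(L) = -L/3 - L = -4*L/3)
(S(0)*s)*(-130) = (-4/3*0*19)*(-130) = (0*19)*(-130) = 0*(-130) = 0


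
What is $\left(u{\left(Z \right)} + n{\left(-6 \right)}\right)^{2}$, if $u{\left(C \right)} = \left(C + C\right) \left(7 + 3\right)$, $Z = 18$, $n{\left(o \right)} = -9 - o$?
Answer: $127449$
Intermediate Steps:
$u{\left(C \right)} = 20 C$ ($u{\left(C \right)} = 2 C 10 = 20 C$)
$\left(u{\left(Z \right)} + n{\left(-6 \right)}\right)^{2} = \left(20 \cdot 18 - 3\right)^{2} = \left(360 + \left(-9 + 6\right)\right)^{2} = \left(360 - 3\right)^{2} = 357^{2} = 127449$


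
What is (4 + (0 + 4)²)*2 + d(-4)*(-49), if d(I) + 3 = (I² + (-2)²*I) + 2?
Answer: 89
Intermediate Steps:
d(I) = -1 + I² + 4*I (d(I) = -3 + ((I² + (-2)²*I) + 2) = -3 + ((I² + 4*I) + 2) = -3 + (2 + I² + 4*I) = -1 + I² + 4*I)
(4 + (0 + 4)²)*2 + d(-4)*(-49) = (4 + (0 + 4)²)*2 + (-1 + (-4)² + 4*(-4))*(-49) = (4 + 4²)*2 + (-1 + 16 - 16)*(-49) = (4 + 16)*2 - 1*(-49) = 20*2 + 49 = 40 + 49 = 89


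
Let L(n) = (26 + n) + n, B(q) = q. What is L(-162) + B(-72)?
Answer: -370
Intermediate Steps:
L(n) = 26 + 2*n
L(-162) + B(-72) = (26 + 2*(-162)) - 72 = (26 - 324) - 72 = -298 - 72 = -370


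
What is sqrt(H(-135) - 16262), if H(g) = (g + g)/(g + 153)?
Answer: I*sqrt(16277) ≈ 127.58*I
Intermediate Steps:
H(g) = 2*g/(153 + g) (H(g) = (2*g)/(153 + g) = 2*g/(153 + g))
sqrt(H(-135) - 16262) = sqrt(2*(-135)/(153 - 135) - 16262) = sqrt(2*(-135)/18 - 16262) = sqrt(2*(-135)*(1/18) - 16262) = sqrt(-15 - 16262) = sqrt(-16277) = I*sqrt(16277)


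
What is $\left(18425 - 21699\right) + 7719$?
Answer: $4445$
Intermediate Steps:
$\left(18425 - 21699\right) + 7719 = -3274 + 7719 = 4445$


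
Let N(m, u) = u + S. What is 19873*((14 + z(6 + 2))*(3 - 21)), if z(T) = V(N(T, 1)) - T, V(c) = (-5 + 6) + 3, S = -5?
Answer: -3577140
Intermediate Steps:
N(m, u) = -5 + u (N(m, u) = u - 5 = -5 + u)
V(c) = 4 (V(c) = 1 + 3 = 4)
z(T) = 4 - T
19873*((14 + z(6 + 2))*(3 - 21)) = 19873*((14 + (4 - (6 + 2)))*(3 - 21)) = 19873*((14 + (4 - 1*8))*(-18)) = 19873*((14 + (4 - 8))*(-18)) = 19873*((14 - 4)*(-18)) = 19873*(10*(-18)) = 19873*(-180) = -3577140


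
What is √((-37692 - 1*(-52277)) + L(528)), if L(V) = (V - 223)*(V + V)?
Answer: √336665 ≈ 580.23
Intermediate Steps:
L(V) = 2*V*(-223 + V) (L(V) = (-223 + V)*(2*V) = 2*V*(-223 + V))
√((-37692 - 1*(-52277)) + L(528)) = √((-37692 - 1*(-52277)) + 2*528*(-223 + 528)) = √((-37692 + 52277) + 2*528*305) = √(14585 + 322080) = √336665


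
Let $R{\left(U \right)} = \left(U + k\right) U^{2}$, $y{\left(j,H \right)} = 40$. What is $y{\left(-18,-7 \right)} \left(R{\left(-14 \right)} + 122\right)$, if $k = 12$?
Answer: $-10800$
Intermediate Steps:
$R{\left(U \right)} = U^{2} \left(12 + U\right)$ ($R{\left(U \right)} = \left(U + 12\right) U^{2} = \left(12 + U\right) U^{2} = U^{2} \left(12 + U\right)$)
$y{\left(-18,-7 \right)} \left(R{\left(-14 \right)} + 122\right) = 40 \left(\left(-14\right)^{2} \left(12 - 14\right) + 122\right) = 40 \left(196 \left(-2\right) + 122\right) = 40 \left(-392 + 122\right) = 40 \left(-270\right) = -10800$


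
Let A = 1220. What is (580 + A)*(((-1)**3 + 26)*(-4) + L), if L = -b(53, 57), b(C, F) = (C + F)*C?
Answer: -10674000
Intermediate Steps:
b(C, F) = C*(C + F)
L = -5830 (L = -53*(53 + 57) = -53*110 = -1*5830 = -5830)
(580 + A)*(((-1)**3 + 26)*(-4) + L) = (580 + 1220)*(((-1)**3 + 26)*(-4) - 5830) = 1800*((-1 + 26)*(-4) - 5830) = 1800*(25*(-4) - 5830) = 1800*(-100 - 5830) = 1800*(-5930) = -10674000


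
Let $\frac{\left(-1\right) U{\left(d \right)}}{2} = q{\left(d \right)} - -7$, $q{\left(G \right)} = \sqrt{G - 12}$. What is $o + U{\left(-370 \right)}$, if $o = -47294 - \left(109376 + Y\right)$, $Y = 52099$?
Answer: $-208783 - 2 i \sqrt{382} \approx -2.0878 \cdot 10^{5} - 39.09 i$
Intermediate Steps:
$q{\left(G \right)} = \sqrt{-12 + G}$
$U{\left(d \right)} = -14 - 2 \sqrt{-12 + d}$ ($U{\left(d \right)} = - 2 \left(\sqrt{-12 + d} - -7\right) = - 2 \left(\sqrt{-12 + d} + 7\right) = - 2 \left(7 + \sqrt{-12 + d}\right) = -14 - 2 \sqrt{-12 + d}$)
$o = -208769$ ($o = -47294 - 161475 = -208769$)
$o + U{\left(-370 \right)} = -208769 - \left(14 + 2 \sqrt{-12 - 370}\right) = -208769 - \left(14 + 2 \sqrt{-382}\right) = -208769 - \left(14 + 2 i \sqrt{382}\right) = -208783 - 2 i \sqrt{382}$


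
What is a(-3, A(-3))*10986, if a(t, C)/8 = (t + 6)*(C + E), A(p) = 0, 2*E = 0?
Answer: 0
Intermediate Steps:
E = 0 (E = (½)*0 = 0)
a(t, C) = 8*C*(6 + t) (a(t, C) = 8*((t + 6)*(C + 0)) = 8*((6 + t)*C) = 8*(C*(6 + t)) = 8*C*(6 + t))
a(-3, A(-3))*10986 = (8*0*(6 - 3))*10986 = (8*0*3)*10986 = 0*10986 = 0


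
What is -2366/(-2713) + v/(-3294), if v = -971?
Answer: 10427927/8936622 ≈ 1.1669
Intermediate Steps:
-2366/(-2713) + v/(-3294) = -2366/(-2713) - 971/(-3294) = -2366*(-1/2713) - 971*(-1/3294) = 2366/2713 + 971/3294 = 10427927/8936622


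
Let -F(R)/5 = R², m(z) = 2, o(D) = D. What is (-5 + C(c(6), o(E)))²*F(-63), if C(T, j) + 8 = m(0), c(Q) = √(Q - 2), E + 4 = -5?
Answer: -2401245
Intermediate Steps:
E = -9 (E = -4 - 5 = -9)
c(Q) = √(-2 + Q)
C(T, j) = -6 (C(T, j) = -8 + 2 = -6)
F(R) = -5*R²
(-5 + C(c(6), o(E)))²*F(-63) = (-5 - 6)²*(-5*(-63)²) = (-11)²*(-5*3969) = 121*(-19845) = -2401245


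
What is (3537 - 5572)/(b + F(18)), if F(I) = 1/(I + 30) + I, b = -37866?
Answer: 97680/1816703 ≈ 0.053768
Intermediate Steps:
F(I) = I + 1/(30 + I) (F(I) = 1/(30 + I) + I = I + 1/(30 + I))
(3537 - 5572)/(b + F(18)) = (3537 - 5572)/(-37866 + (1 + 18² + 30*18)/(30 + 18)) = -2035/(-37866 + (1 + 324 + 540)/48) = -2035/(-37866 + (1/48)*865) = -2035/(-37866 + 865/48) = -2035/(-1816703/48) = -2035*(-48/1816703) = 97680/1816703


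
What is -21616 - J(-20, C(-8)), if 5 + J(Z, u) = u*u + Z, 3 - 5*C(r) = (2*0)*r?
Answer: -539784/25 ≈ -21591.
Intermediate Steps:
C(r) = 3/5 (C(r) = 3/5 - 2*0*r/5 = 3/5 - 0*r = 3/5 - 1/5*0 = 3/5 + 0 = 3/5)
J(Z, u) = -5 + Z + u**2 (J(Z, u) = -5 + (u*u + Z) = -5 + (u**2 + Z) = -5 + (Z + u**2) = -5 + Z + u**2)
-21616 - J(-20, C(-8)) = -21616 - (-5 - 20 + (3/5)**2) = -21616 - (-5 - 20 + 9/25) = -21616 - 1*(-616/25) = -21616 + 616/25 = -539784/25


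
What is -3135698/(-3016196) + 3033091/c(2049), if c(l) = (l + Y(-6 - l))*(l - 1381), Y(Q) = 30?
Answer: 3375791631173/1047202137828 ≈ 3.2236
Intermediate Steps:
c(l) = (-1381 + l)*(30 + l) (c(l) = (l + 30)*(l - 1381) = (30 + l)*(-1381 + l) = (-1381 + l)*(30 + l))
-3135698/(-3016196) + 3033091/c(2049) = -3135698/(-3016196) + 3033091/(-41430 + 2049**2 - 1351*2049) = -3135698*(-1/3016196) + 3033091/(-41430 + 4198401 - 2768199) = 1567849/1508098 + 3033091/1388772 = 3375791631173/1047202137828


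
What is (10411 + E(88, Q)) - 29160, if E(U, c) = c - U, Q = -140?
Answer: -18977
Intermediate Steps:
(10411 + E(88, Q)) - 29160 = (10411 + (-140 - 1*88)) - 29160 = (10411 + (-140 - 88)) - 29160 = (10411 - 228) - 29160 = 10183 - 29160 = -18977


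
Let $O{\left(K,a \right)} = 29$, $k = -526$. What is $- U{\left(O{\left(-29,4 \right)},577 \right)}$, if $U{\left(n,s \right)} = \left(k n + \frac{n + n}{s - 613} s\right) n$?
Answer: $\frac{8447845}{18} \approx 4.6932 \cdot 10^{5}$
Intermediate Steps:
$U{\left(n,s \right)} = n \left(- 526 n + \frac{2 n s}{-613 + s}\right)$ ($U{\left(n,s \right)} = \left(- 526 n + \frac{n + n}{s - 613} s\right) n = \left(- 526 n + \frac{2 n}{-613 + s} s\right) n = \left(- 526 n + \frac{2 n s}{-613 + s}\right) n = n \left(- 526 n + \frac{2 n s}{-613 + s}\right)$)
$- U{\left(O{\left(-29,4 \right)},577 \right)} = - \frac{29^{2} \left(322438 - 302348\right)}{-613 + 577} = - \frac{841 \left(322438 - 302348\right)}{-36} = - \frac{841 \left(-1\right) 20090}{36} = \left(-1\right) \left(- \frac{8447845}{18}\right) = \frac{8447845}{18}$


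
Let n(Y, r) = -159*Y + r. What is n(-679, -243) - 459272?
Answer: -351554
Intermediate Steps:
n(Y, r) = r - 159*Y
n(-679, -243) - 459272 = (-243 - 159*(-679)) - 459272 = (-243 + 107961) - 459272 = 107718 - 459272 = -351554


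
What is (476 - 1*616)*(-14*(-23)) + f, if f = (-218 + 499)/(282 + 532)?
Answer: -36694839/814 ≈ -45080.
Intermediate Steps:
f = 281/814 ≈ 0.34521
(476 - 1*616)*(-14*(-23)) + f = (476 - 1*616)*(-14*(-23)) + 281/814 = (476 - 616)*322 + 281/814 = -140*322 + 281/814 = -45080 + 281/814 = -36694839/814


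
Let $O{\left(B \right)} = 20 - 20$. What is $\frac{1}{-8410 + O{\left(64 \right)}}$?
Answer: $- \frac{1}{8410} \approx -0.00011891$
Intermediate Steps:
$O{\left(B \right)} = 0$
$\frac{1}{-8410 + O{\left(64 \right)}} = \frac{1}{-8410 + 0} = \frac{1}{-8410} = - \frac{1}{8410}$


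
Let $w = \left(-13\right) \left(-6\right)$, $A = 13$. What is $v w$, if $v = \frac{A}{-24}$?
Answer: $- \frac{169}{4} \approx -42.25$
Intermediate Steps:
$v = - \frac{13}{24}$ ($v = \frac{13}{-24} = 13 \left(- \frac{1}{24}\right) = - \frac{13}{24} \approx -0.54167$)
$w = 78$
$v w = \left(- \frac{13}{24}\right) 78 = - \frac{169}{4}$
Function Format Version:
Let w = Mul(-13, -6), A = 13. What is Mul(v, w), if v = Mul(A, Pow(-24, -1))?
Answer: Rational(-169, 4) ≈ -42.250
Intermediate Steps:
v = Rational(-13, 24) (v = Mul(13, Pow(-24, -1)) = Mul(13, Rational(-1, 24)) = Rational(-13, 24) ≈ -0.54167)
w = 78
Mul(v, w) = Mul(Rational(-13, 24), 78) = Rational(-169, 4)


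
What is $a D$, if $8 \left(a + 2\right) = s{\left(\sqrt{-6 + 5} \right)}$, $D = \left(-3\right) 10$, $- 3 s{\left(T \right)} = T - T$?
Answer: $60$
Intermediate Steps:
$s{\left(T \right)} = 0$ ($s{\left(T \right)} = - \frac{T - T}{3} = \left(- \frac{1}{3}\right) 0 = 0$)
$D = -30$
$a = -2$ ($a = -2 + \frac{1}{8} \cdot 0 = -2 + 0 = -2$)
$a D = \left(-2\right) \left(-30\right) = 60$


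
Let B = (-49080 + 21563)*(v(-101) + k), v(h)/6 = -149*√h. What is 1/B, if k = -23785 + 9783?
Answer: 7001/3808061670140 - 447*I*√101/3808061670140 ≈ 1.8385e-9 - 1.1797e-9*I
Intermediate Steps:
v(h) = -894*√h (v(h) = 6*(-149*√h) = -894*√h)
k = -14002
B = 385293034 + 24600198*I*√101 (B = (-49080 + 21563)*(-894*I*√101 - 14002) = -27517*(-894*I*√101 - 14002) = -27517*(-14002 - 894*I*√101) = 385293034 + 24600198*I*√101 ≈ 3.8529e+8 + 2.4723e+8*I)
1/B = 1/(385293034 + 24600198*I*√101)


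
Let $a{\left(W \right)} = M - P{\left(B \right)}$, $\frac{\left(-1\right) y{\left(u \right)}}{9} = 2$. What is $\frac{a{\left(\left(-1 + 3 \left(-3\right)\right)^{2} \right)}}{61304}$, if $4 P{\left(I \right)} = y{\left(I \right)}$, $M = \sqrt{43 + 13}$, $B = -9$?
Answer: $\frac{9}{122608} + \frac{\sqrt{14}}{30652} \approx 0.00019547$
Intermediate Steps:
$y{\left(u \right)} = -18$ ($y{\left(u \right)} = \left(-9\right) 2 = -18$)
$M = 2 \sqrt{14}$ ($M = \sqrt{56} = 2 \sqrt{14} \approx 7.4833$)
$P{\left(I \right)} = - \frac{9}{2}$ ($P{\left(I \right)} = \frac{1}{4} \left(-18\right) = - \frac{9}{2}$)
$a{\left(W \right)} = \frac{9}{2} + 2 \sqrt{14}$ ($a{\left(W \right)} = 2 \sqrt{14} - - \frac{9}{2} = 2 \sqrt{14} + \frac{9}{2} = \frac{9}{2} + 2 \sqrt{14}$)
$\frac{a{\left(\left(-1 + 3 \left(-3\right)\right)^{2} \right)}}{61304} = \frac{\frac{9}{2} + 2 \sqrt{14}}{61304} = \left(\frac{9}{2} + 2 \sqrt{14}\right) \frac{1}{61304} = \frac{9}{122608} + \frac{\sqrt{14}}{30652}$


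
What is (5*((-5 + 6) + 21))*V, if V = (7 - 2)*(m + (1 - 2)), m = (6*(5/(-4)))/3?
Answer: -1925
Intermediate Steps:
m = -5/2 (m = (6*(5*(-¼)))*(⅓) = (6*(-5/4))*(⅓) = -15/2*⅓ = -5/2 ≈ -2.5000)
V = -35/2 (V = (7 - 2)*(-5/2 + (1 - 2)) = 5*(-5/2 - 1) = 5*(-7/2) = -35/2 ≈ -17.500)
(5*((-5 + 6) + 21))*V = (5*((-5 + 6) + 21))*(-35/2) = (5*(1 + 21))*(-35/2) = (5*22)*(-35/2) = 110*(-35/2) = -1925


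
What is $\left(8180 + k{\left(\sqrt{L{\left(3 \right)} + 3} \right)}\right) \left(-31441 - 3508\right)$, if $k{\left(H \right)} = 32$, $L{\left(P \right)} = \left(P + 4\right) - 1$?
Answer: $-287001188$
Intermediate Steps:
$L{\left(P \right)} = 3 + P$ ($L{\left(P \right)} = \left(4 + P\right) - 1 = 3 + P$)
$\left(8180 + k{\left(\sqrt{L{\left(3 \right)} + 3} \right)}\right) \left(-31441 - 3508\right) = \left(8180 + 32\right) \left(-31441 - 3508\right) = 8212 \left(-34949\right) = -287001188$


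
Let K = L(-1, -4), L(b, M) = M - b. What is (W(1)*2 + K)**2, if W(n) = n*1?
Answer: 1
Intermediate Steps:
W(n) = n
K = -3 (K = -4 - 1*(-1) = -4 + 1 = -3)
(W(1)*2 + K)**2 = (1*2 - 3)**2 = (2 - 3)**2 = (-1)**2 = 1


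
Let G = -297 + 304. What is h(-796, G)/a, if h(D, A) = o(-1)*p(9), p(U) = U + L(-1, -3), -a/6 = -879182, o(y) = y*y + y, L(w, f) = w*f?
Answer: 0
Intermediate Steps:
L(w, f) = f*w
o(y) = y + y**2 (o(y) = y**2 + y = y + y**2)
G = 7
a = 5275092 (a = -6*(-879182) = 5275092)
p(U) = 3 + U (p(U) = U - 3*(-1) = U + 3 = 3 + U)
h(D, A) = 0 (h(D, A) = (-(1 - 1))*(3 + 9) = -1*0*12 = 0*12 = 0)
h(-796, G)/a = 0/5275092 = 0*(1/5275092) = 0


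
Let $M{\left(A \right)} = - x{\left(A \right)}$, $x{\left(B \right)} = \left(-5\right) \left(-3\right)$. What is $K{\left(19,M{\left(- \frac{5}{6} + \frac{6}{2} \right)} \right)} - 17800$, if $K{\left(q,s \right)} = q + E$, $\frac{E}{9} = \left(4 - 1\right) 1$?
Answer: $-17754$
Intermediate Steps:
$x{\left(B \right)} = 15$
$E = 27$ ($E = 9 \left(4 - 1\right) 1 = 9 \cdot 3 \cdot 1 = 9 \cdot 3 = 27$)
$M{\left(A \right)} = -15$ ($M{\left(A \right)} = \left(-1\right) 15 = -15$)
$K{\left(q,s \right)} = 27 + q$ ($K{\left(q,s \right)} = q + 27 = 27 + q$)
$K{\left(19,M{\left(- \frac{5}{6} + \frac{6}{2} \right)} \right)} - 17800 = \left(27 + 19\right) - 17800 = 46 - 17800 = -17754$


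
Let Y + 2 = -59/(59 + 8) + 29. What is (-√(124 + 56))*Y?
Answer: -10500*√5/67 ≈ -350.43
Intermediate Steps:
Y = 1750/67 (Y = -2 + (-59/(59 + 8) + 29) = -2 + (-59/67 + 29) = -2 + 1884/67 = 1750/67 ≈ 26.119)
(-√(124 + 56))*Y = -√(124 + 56)*(1750/67) = -√180*(1750/67) = -6*√5*(1750/67) = -10500*√5/67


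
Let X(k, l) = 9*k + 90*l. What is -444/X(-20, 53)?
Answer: -74/765 ≈ -0.096732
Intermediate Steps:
-444/X(-20, 53) = -444/(9*(-20) + 90*53) = -444/(-180 + 4770) = -444/4590 = -444*1/4590 = -74/765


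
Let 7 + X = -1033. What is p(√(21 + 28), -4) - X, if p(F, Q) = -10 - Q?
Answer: 1034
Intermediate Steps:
X = -1040 (X = -7 - 1033 = -1040)
p(√(21 + 28), -4) - X = (-10 - 1*(-4)) - 1*(-1040) = (-10 + 4) + 1040 = -6 + 1040 = 1034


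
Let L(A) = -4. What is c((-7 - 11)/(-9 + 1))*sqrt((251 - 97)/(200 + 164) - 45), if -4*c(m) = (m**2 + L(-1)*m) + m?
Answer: 27*I*sqrt(30134)/1664 ≈ 2.8167*I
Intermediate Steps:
c(m) = -m**2/4 + 3*m/4 (c(m) = -((m**2 - 4*m) + m)/4 = -(m**2 - 3*m)/4 = -m**2/4 + 3*m/4)
c((-7 - 11)/(-9 + 1))*sqrt((251 - 97)/(200 + 164) - 45) = (((-7 - 11)/(-9 + 1))*(3 - (-7 - 11)/(-9 + 1))/4)*sqrt((251 - 97)/(200 + 164) - 45) = ((-18/(-8))*(3 - (-18)/(-8))/4)*sqrt(154/364 - 45) = ((-18*(-1/8))*(3 - (-18)*(-1)/8)/4)*sqrt(154*(1/364) - 45) = ((1/4)*(9/4)*(3 - 1*9/4))*sqrt(11/26 - 45) = ((1/4)*(9/4)*(3 - 9/4))*sqrt(-1159/26) = ((1/4)*(9/4)*(3/4))*(I*sqrt(30134)/26) = 27*(I*sqrt(30134)/26)/64 = 27*I*sqrt(30134)/1664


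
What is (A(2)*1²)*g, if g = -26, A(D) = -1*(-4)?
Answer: -104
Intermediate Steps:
A(D) = 4
(A(2)*1²)*g = (4*1²)*(-26) = (4*1)*(-26) = 4*(-26) = -104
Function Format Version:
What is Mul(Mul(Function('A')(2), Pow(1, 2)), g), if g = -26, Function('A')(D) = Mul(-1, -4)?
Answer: -104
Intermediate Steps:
Function('A')(D) = 4
Mul(Mul(Function('A')(2), Pow(1, 2)), g) = Mul(Mul(4, Pow(1, 2)), -26) = Mul(Mul(4, 1), -26) = Mul(4, -26) = -104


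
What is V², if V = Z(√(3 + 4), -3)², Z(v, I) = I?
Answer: 81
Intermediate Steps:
V = 9 (V = (-3)² = 9)
V² = 9² = 81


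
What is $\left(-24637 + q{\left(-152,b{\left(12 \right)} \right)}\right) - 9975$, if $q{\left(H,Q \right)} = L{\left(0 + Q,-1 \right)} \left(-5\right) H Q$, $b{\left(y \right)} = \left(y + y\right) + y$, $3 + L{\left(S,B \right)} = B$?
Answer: $-144052$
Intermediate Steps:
$L{\left(S,B \right)} = -3 + B$
$b{\left(y \right)} = 3 y$ ($b{\left(y \right)} = 2 y + y = 3 y$)
$q{\left(H,Q \right)} = 20 H Q$ ($q{\left(H,Q \right)} = \left(-3 - 1\right) \left(-5\right) H Q = \left(-4\right) \left(-5\right) H Q = 20 H Q$)
$\left(-24637 + q{\left(-152,b{\left(12 \right)} \right)}\right) - 9975 = \left(-24637 + 20 \left(-152\right) 3 \cdot 12\right) - 9975 = \left(-24637 + 20 \left(-152\right) 36\right) - 9975 = \left(-24637 - 109440\right) - 9975 = -134077 - 9975 = -144052$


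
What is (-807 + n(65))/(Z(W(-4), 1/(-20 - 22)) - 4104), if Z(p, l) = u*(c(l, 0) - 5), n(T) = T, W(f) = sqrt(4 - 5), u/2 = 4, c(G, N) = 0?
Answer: 53/296 ≈ 0.17905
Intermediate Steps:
u = 8 (u = 2*4 = 8)
W(f) = I (W(f) = sqrt(-1) = I)
Z(p, l) = -40 (Z(p, l) = 8*(0 - 5) = 8*(-5) = -40)
(-807 + n(65))/(Z(W(-4), 1/(-20 - 22)) - 4104) = (-807 + 65)/(-40 - 4104) = -742/(-4144) = -742*(-1/4144) = 53/296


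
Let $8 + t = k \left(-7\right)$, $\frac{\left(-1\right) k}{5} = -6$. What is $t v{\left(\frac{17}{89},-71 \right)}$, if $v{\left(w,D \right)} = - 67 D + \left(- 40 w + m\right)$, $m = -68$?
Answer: $- \frac{90827738}{89} \approx -1.0205 \cdot 10^{6}$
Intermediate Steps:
$k = 30$ ($k = \left(-5\right) \left(-6\right) = 30$)
$t = -218$ ($t = -8 + 30 \left(-7\right) = -8 - 210 = -218$)
$v{\left(w,D \right)} = -68 - 67 D - 40 w$ ($v{\left(w,D \right)} = - 67 D - \left(68 + 40 w\right) = -68 - 67 D - 40 w$)
$t v{\left(\frac{17}{89},-71 \right)} = - 218 \left(-68 - -4757 - 40 \cdot \frac{17}{89}\right) = - 218 \left(-68 + 4757 - 40 \cdot 17 \cdot \frac{1}{89}\right) = - 218 \left(-68 + 4757 - \frac{680}{89}\right) = \left(-218\right) \frac{416641}{89} = - \frac{90827738}{89}$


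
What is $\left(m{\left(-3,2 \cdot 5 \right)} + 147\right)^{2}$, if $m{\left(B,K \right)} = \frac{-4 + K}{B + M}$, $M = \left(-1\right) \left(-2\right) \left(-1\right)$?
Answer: $\frac{531441}{25} \approx 21258.0$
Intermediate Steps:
$M = -2$ ($M = 2 \left(-1\right) = -2$)
$m{\left(B,K \right)} = \frac{-4 + K}{-2 + B}$ ($m{\left(B,K \right)} = \frac{-4 + K}{B - 2} = \frac{-4 + K}{-2 + B}$)
$\left(m{\left(-3,2 \cdot 5 \right)} + 147\right)^{2} = \left(\frac{-4 + 2 \cdot 5}{-2 - 3} + 147\right)^{2} = \left(\frac{-4 + 10}{-5} + 147\right)^{2} = \left(\left(- \frac{1}{5}\right) 6 + 147\right)^{2} = \left(- \frac{6}{5} + 147\right)^{2} = \left(\frac{729}{5}\right)^{2} = \frac{531441}{25}$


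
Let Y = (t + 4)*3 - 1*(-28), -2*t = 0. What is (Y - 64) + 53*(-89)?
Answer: -4741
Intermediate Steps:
t = 0 (t = -½*0 = 0)
Y = 40 (Y = (0 + 4)*3 - 1*(-28) = 4*3 + 28 = 12 + 28 = 40)
(Y - 64) + 53*(-89) = (40 - 64) + 53*(-89) = -24 - 4717 = -4741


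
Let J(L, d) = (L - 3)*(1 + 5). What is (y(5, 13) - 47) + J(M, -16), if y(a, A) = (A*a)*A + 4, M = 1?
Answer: 790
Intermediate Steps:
y(a, A) = 4 + a*A² (y(a, A) = a*A² + 4 = 4 + a*A²)
J(L, d) = -18 + 6*L (J(L, d) = (-3 + L)*6 = -18 + 6*L)
(y(5, 13) - 47) + J(M, -16) = ((4 + 5*13²) - 47) + (-18 + 6*1) = ((4 + 5*169) - 47) + (-18 + 6) = ((4 + 845) - 47) - 12 = (849 - 47) - 12 = 802 - 12 = 790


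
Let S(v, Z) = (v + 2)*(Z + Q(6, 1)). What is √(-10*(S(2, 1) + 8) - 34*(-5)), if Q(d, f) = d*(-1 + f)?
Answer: 5*√2 ≈ 7.0711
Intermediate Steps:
S(v, Z) = Z*(2 + v) (S(v, Z) = (v + 2)*(Z + 6*(-1 + 1)) = (2 + v)*(Z + 6*0) = (2 + v)*(Z + 0) = (2 + v)*Z = Z*(2 + v))
√(-10*(S(2, 1) + 8) - 34*(-5)) = √(-10*(1*(2 + 2) + 8) - 34*(-5)) = √(-10*(1*4 + 8) + 170) = √(-10*(4 + 8) + 170) = √(-10*12 + 170) = √(-120 + 170) = √50 = 5*√2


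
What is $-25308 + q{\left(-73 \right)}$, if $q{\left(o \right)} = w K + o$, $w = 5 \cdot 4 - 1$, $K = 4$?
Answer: $-25305$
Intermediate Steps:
$w = 19$ ($w = 20 - 1 = 19$)
$q{\left(o \right)} = 76 + o$ ($q{\left(o \right)} = 19 \cdot 4 + o = 76 + o$)
$-25308 + q{\left(-73 \right)} = -25308 + \left(76 - 73\right) = -25308 + 3 = -25305$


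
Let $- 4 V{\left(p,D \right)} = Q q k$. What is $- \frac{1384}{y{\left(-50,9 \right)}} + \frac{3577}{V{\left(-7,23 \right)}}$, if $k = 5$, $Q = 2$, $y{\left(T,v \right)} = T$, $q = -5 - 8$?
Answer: $\frac{44766}{325} \approx 137.74$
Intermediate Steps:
$q = -13$ ($q = -5 - 8 = -13$)
$V{\left(p,D \right)} = \frac{65}{2}$ ($V{\left(p,D \right)} = - \frac{2 \left(-13\right) 5}{4} = - \frac{\left(-26\right) 5}{4} = \left(- \frac{1}{4}\right) \left(-130\right) = \frac{65}{2}$)
$- \frac{1384}{y{\left(-50,9 \right)}} + \frac{3577}{V{\left(-7,23 \right)}} = - \frac{1384}{-50} + \frac{3577}{\frac{65}{2}} = \left(-1384\right) \left(- \frac{1}{50}\right) + 3577 \cdot \frac{2}{65} = \frac{692}{25} + \frac{7154}{65} = \frac{44766}{325}$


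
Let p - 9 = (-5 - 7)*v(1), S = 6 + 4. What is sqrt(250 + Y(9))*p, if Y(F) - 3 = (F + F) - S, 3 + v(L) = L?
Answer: 99*sqrt(29) ≈ 533.13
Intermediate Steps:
S = 10
v(L) = -3 + L
p = 33 (p = 9 + (-5 - 7)*(-3 + 1) = 9 - 12*(-2) = 9 + 24 = 33)
Y(F) = -7 + 2*F (Y(F) = 3 + ((F + F) - 1*10) = 3 + (2*F - 10) = 3 + (-10 + 2*F) = -7 + 2*F)
sqrt(250 + Y(9))*p = sqrt(250 + (-7 + 2*9))*33 = sqrt(250 + (-7 + 18))*33 = sqrt(250 + 11)*33 = sqrt(261)*33 = (3*sqrt(29))*33 = 99*sqrt(29)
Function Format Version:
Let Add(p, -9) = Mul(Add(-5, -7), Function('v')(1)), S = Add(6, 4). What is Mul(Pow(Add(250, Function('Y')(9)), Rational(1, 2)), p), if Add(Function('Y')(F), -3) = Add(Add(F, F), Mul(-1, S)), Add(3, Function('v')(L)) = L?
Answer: Mul(99, Pow(29, Rational(1, 2))) ≈ 533.13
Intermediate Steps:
S = 10
Function('v')(L) = Add(-3, L)
p = 33 (p = Add(9, Mul(Add(-5, -7), Add(-3, 1))) = Add(9, Mul(-12, -2)) = Add(9, 24) = 33)
Function('Y')(F) = Add(-7, Mul(2, F)) (Function('Y')(F) = Add(3, Add(Add(F, F), Mul(-1, 10))) = Add(3, Add(Mul(2, F), -10)) = Add(3, Add(-10, Mul(2, F))) = Add(-7, Mul(2, F)))
Mul(Pow(Add(250, Function('Y')(9)), Rational(1, 2)), p) = Mul(Pow(Add(250, Add(-7, Mul(2, 9))), Rational(1, 2)), 33) = Mul(Pow(Add(250, Add(-7, 18)), Rational(1, 2)), 33) = Mul(Pow(Add(250, 11), Rational(1, 2)), 33) = Mul(Pow(261, Rational(1, 2)), 33) = Mul(Mul(3, Pow(29, Rational(1, 2))), 33) = Mul(99, Pow(29, Rational(1, 2)))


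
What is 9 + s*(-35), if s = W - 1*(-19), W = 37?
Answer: -1951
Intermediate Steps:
s = 56 (s = 37 - 1*(-19) = 37 + 19 = 56)
9 + s*(-35) = 9 + 56*(-35) = 9 - 1960 = -1951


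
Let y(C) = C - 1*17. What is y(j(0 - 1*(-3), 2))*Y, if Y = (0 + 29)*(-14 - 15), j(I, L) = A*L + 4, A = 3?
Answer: 5887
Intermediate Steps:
j(I, L) = 4 + 3*L (j(I, L) = 3*L + 4 = 4 + 3*L)
y(C) = -17 + C (y(C) = C - 17 = -17 + C)
Y = -841 (Y = 29*(-29) = -841)
y(j(0 - 1*(-3), 2))*Y = (-17 + (4 + 3*2))*(-841) = (-17 + (4 + 6))*(-841) = (-17 + 10)*(-841) = -7*(-841) = 5887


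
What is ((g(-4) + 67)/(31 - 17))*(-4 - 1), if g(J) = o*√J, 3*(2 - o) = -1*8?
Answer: -335/14 - 10*I/3 ≈ -23.929 - 3.3333*I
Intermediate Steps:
o = 14/3 (o = 2 - (-1)*8/3 = 2 - ⅓*(-8) = 2 + 8/3 = 14/3 ≈ 4.6667)
g(J) = 14*√J/3
((g(-4) + 67)/(31 - 17))*(-4 - 1) = ((14*√(-4)/3 + 67)/(31 - 17))*(-4 - 1) = ((14*(2*I)/3 + 67)/14)*(-5) = ((28*I/3 + 67)*(1/14))*(-5) = ((67 + 28*I/3)*(1/14))*(-5) = (67/14 + 2*I/3)*(-5) = -335/14 - 10*I/3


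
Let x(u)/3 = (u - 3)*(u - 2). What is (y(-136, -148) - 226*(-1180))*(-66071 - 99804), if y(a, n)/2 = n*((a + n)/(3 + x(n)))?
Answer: -3005951933501000/67953 ≈ -4.4236e+10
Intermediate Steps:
x(u) = 3*(-3 + u)*(-2 + u) (x(u) = 3*((u - 3)*(u - 2)) = 3*((-3 + u)*(-2 + u)) = 3*(-3 + u)*(-2 + u))
y(a, n) = 2*n*(a + n)/(21 - 15*n + 3*n**2) (y(a, n) = 2*(n*((a + n)/(3 + (18 - 15*n + 3*n**2)))) = 2*(n*((a + n)/(21 - 15*n + 3*n**2))) = 2*(n*(a + n)/(21 - 15*n + 3*n**2)) = 2*n*(a + n)/(21 - 15*n + 3*n**2))
(y(-136, -148) - 226*(-1180))*(-66071 - 99804) = ((2/3)*(-148)*(-136 - 148)/(7 + (-148)**2 - 5*(-148)) - 226*(-1180))*(-66071 - 99804) = ((2/3)*(-148)*(-284)/(7 + 21904 + 740) + 266680)*(-165875) = ((2/3)*(-148)*(-284)/22651 + 266680)*(-165875) = ((2/3)*(-148)*(1/22651)*(-284) + 266680)*(-165875) = (84064/67953 + 266680)*(-165875) = (18121790104/67953)*(-165875) = -3005951933501000/67953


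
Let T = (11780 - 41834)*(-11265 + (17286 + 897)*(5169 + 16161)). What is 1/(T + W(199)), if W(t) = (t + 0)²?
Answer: -1/11655906645149 ≈ -8.5793e-14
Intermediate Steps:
W(t) = t²
T = -11655906684750 (T = -30054*(-11265 + 18183*21330) = -30054*(-11265 + 387843390) = -30054*387832125 = -11655906684750)
1/(T + W(199)) = 1/(-11655906684750 + 199²) = 1/(-11655906684750 + 39601) = 1/(-11655906645149) = -1/11655906645149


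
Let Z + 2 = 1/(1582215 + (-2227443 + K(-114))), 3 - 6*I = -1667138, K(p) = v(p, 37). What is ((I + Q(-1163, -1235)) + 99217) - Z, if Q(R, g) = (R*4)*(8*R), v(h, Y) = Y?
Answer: 169011461974279/3871146 ≈ 4.3659e+7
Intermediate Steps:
Q(R, g) = 32*R² (Q(R, g) = (4*R)*(8*R) = 32*R²)
K(p) = 37
I = 1667141/6 (I = ½ - ⅙*(-1667138) = ½ + 833569/3 = 1667141/6 ≈ 2.7786e+5)
Z = -1290383/645191 (Z = -2 + 1/(1582215 + (-2227443 + 37)) = -2 + 1/(1582215 - 2227406) = -2 + 1/(-645191) = -2 - 1/645191 = -1290383/645191 ≈ -2.0000)
((I + Q(-1163, -1235)) + 99217) - Z = ((1667141/6 + 32*(-1163)²) + 99217) - 1*(-1290383/645191) = ((1667141/6 + 32*1352569) + 99217) + 1290383/645191 = ((1667141/6 + 43282208) + 99217) + 1290383/645191 = (261360389/6 + 99217) + 1290383/645191 = 261955691/6 + 1290383/645191 = 169011461974279/3871146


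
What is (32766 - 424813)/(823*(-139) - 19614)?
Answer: 392047/134011 ≈ 2.9255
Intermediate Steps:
(32766 - 424813)/(823*(-139) - 19614) = -392047/(-114397 - 19614) = -392047/(-134011) = -392047*(-1/134011) = 392047/134011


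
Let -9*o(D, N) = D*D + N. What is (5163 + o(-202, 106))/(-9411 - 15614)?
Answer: -5557/225225 ≈ -0.024673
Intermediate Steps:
o(D, N) = -N/9 - D²/9 (o(D, N) = -(D*D + N)/9 = -(D² + N)/9 = -(N + D²)/9 = -N/9 - D²/9)
(5163 + o(-202, 106))/(-9411 - 15614) = (5163 + (-⅑*106 - ⅑*(-202)²))/(-9411 - 15614) = (5163 + (-106/9 - ⅑*40804))/(-25025) = (5163 + (-106/9 - 40804/9))*(-1/25025) = (5163 - 40910/9)*(-1/25025) = (5557/9)*(-1/25025) = -5557/225225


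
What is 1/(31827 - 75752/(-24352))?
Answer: 3044/96890857 ≈ 3.1417e-5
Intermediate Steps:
1/(31827 - 75752/(-24352)) = 1/(31827 - 75752*(-1/24352)) = 1/(31827 + 9469/3044) = 1/(96890857/3044) = 3044/96890857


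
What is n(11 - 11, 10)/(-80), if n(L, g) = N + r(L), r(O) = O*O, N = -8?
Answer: 1/10 ≈ 0.10000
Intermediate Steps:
r(O) = O**2
n(L, g) = -8 + L**2
n(11 - 11, 10)/(-80) = (-8 + (11 - 11)**2)/(-80) = (-8 + 0**2)*(-1/80) = (-8 + 0)*(-1/80) = -8*(-1/80) = 1/10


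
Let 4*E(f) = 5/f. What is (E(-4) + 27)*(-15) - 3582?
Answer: -63717/16 ≈ -3982.3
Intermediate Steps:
E(f) = 5/(4*f) (E(f) = (5/f)/4 = 5/(4*f))
(E(-4) + 27)*(-15) - 3582 = ((5/4)/(-4) + 27)*(-15) - 3582 = ((5/4)*(-1/4) + 27)*(-15) - 3582 = (-5/16 + 27)*(-15) - 3582 = (427/16)*(-15) - 3582 = -6405/16 - 3582 = -63717/16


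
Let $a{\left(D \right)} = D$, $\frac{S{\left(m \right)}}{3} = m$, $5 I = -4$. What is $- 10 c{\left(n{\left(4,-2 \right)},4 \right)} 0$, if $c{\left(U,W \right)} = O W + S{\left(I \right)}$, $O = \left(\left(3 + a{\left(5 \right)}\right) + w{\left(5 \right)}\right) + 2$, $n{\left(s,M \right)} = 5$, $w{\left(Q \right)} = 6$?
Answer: $0$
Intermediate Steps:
$I = - \frac{4}{5}$ ($I = \frac{1}{5} \left(-4\right) = - \frac{4}{5} \approx -0.8$)
$S{\left(m \right)} = 3 m$
$O = 16$ ($O = \left(\left(3 + 5\right) + 6\right) + 2 = \left(8 + 6\right) + 2 = 14 + 2 = 16$)
$c{\left(U,W \right)} = - \frac{12}{5} + 16 W$ ($c{\left(U,W \right)} = 16 W + 3 \left(- \frac{4}{5}\right) = 16 W - \frac{12}{5} = - \frac{12}{5} + 16 W$)
$- 10 c{\left(n{\left(4,-2 \right)},4 \right)} 0 = - 10 \left(- \frac{12}{5} + 16 \cdot 4\right) 0 = - 10 \left(- \frac{12}{5} + 64\right) 0 = \left(-10\right) \frac{308}{5} \cdot 0 = \left(-616\right) 0 = 0$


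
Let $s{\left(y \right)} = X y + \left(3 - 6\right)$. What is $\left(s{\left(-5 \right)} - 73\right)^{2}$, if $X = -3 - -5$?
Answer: $7396$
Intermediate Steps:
$X = 2$ ($X = -3 + 5 = 2$)
$s{\left(y \right)} = -3 + 2 y$ ($s{\left(y \right)} = 2 y + \left(3 - 6\right) = 2 y - 3 = -3 + 2 y$)
$\left(s{\left(-5 \right)} - 73\right)^{2} = \left(\left(-3 + 2 \left(-5\right)\right) - 73\right)^{2} = \left(\left(-3 - 10\right) - 73\right)^{2} = \left(-13 - 73\right)^{2} = \left(-86\right)^{2} = 7396$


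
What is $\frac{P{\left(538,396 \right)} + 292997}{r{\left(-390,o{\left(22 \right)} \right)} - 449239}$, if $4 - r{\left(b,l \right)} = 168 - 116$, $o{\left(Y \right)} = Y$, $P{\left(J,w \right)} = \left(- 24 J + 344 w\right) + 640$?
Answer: $- \frac{416949}{449287} \approx -0.92802$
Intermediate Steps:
$P{\left(J,w \right)} = 640 - 24 J + 344 w$
$r{\left(b,l \right)} = -48$ ($r{\left(b,l \right)} = 4 - \left(168 - 116\right) = 4 - 52 = -48$)
$\frac{P{\left(538,396 \right)} + 292997}{r{\left(-390,o{\left(22 \right)} \right)} - 449239} = \frac{\left(640 - 12912 + 344 \cdot 396\right) + 292997}{-48 - 449239} = \frac{\left(640 - 12912 + 136224\right) + 292997}{-449287} = \left(123952 + 292997\right) \left(- \frac{1}{449287}\right) = 416949 \left(- \frac{1}{449287}\right) = - \frac{416949}{449287}$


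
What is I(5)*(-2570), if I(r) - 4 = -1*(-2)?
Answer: -15420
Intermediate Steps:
I(r) = 6 (I(r) = 4 - 1*(-2) = 4 + 2 = 6)
I(5)*(-2570) = 6*(-2570) = -15420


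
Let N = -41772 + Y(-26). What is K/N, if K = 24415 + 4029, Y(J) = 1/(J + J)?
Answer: -1479088/2172145 ≈ -0.68093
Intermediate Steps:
Y(J) = 1/(2*J)
N = -2172145/52 (N = -41772 + (1/2)/(-26) = -41772 + (1/2)*(-1/26) = -41772 - 1/52 = -2172145/52 ≈ -41772.)
K = 28444
K/N = 28444/(-2172145/52) = 28444*(-52/2172145) = -1479088/2172145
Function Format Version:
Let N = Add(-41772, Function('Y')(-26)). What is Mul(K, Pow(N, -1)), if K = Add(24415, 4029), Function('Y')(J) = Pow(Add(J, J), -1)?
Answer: Rational(-1479088, 2172145) ≈ -0.68093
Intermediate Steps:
Function('Y')(J) = Mul(Rational(1, 2), Pow(J, -1)) (Function('Y')(J) = Pow(Mul(2, J), -1) = Mul(Rational(1, 2), Pow(J, -1)))
N = Rational(-2172145, 52) (N = Add(-41772, Mul(Rational(1, 2), Pow(-26, -1))) = Add(-41772, Mul(Rational(1, 2), Rational(-1, 26))) = Add(-41772, Rational(-1, 52)) = Rational(-2172145, 52) ≈ -41772.)
K = 28444
Mul(K, Pow(N, -1)) = Mul(28444, Pow(Rational(-2172145, 52), -1)) = Mul(28444, Rational(-52, 2172145)) = Rational(-1479088, 2172145)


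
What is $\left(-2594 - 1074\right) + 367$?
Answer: $-3301$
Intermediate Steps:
$\left(-2594 - 1074\right) + 367 = -3668 + 367 = -3301$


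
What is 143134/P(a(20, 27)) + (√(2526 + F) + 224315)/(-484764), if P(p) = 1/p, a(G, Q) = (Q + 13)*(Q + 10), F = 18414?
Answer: 505869907055/2388 - √5235/242382 ≈ 2.1184e+8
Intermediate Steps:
a(G, Q) = (10 + Q)*(13 + Q) (a(G, Q) = (13 + Q)*(10 + Q) = (10 + Q)*(13 + Q))
143134/P(a(20, 27)) + (√(2526 + F) + 224315)/(-484764) = 143134/(1/(130 + 27² + 23*27)) + (√(2526 + 18414) + 224315)/(-484764) = 143134/(1/(130 + 729 + 621)) + (√20940 + 224315)*(-1/484764) = 143134/(1/1480) + (2*√5235 + 224315)*(-1/484764) = 143134/(1/1480) + (224315 + 2*√5235)*(-1/484764) = 143134*1480 + (-1105/2388 - √5235/242382) = 211838320 + (-1105/2388 - √5235/242382) = 505869907055/2388 - √5235/242382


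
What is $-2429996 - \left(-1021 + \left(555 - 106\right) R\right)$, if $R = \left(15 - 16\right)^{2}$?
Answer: $-2429424$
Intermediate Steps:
$R = 1$ ($R = \left(-1\right)^{2} = 1$)
$-2429996 - \left(-1021 + \left(555 - 106\right) R\right) = -2429996 - \left(-1021 + \left(555 - 106\right) 1\right) = -2429996 - \left(-1021 + 449 \cdot 1\right) = -2429996 - \left(-1021 + 449\right) = -2429996 - -572 = -2429996 + 572 = -2429424$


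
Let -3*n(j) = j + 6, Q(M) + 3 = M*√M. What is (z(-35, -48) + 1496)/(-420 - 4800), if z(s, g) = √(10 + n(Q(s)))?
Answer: -374/1305 - √(81 + 105*I*√35)/15660 ≈ -0.28779 - 0.0010546*I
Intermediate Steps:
Q(M) = -3 + M^(3/2) (Q(M) = -3 + M*√M = -3 + M^(3/2))
n(j) = -2 - j/3 (n(j) = -(j + 6)/3 = -(6 + j)/3 = -2 - j/3)
z(s, g) = √(9 - s^(3/2)/3) (z(s, g) = √(10 + (-2 - (-3 + s^(3/2))/3)) = √(10 + (-2 + (1 - s^(3/2)/3))) = √(10 + (-1 - s^(3/2)/3)) = √(9 - s^(3/2)/3))
(z(-35, -48) + 1496)/(-420 - 4800) = (√(81 - (-105)*I*√35)/3 + 1496)/(-420 - 4800) = (√(81 - (-105)*I*√35)/3 + 1496)/(-5220) = (√(81 + 105*I*√35)/3 + 1496)*(-1/5220) = (1496 + √(81 + 105*I*√35)/3)*(-1/5220) = -374/1305 - √(81 + 105*I*√35)/15660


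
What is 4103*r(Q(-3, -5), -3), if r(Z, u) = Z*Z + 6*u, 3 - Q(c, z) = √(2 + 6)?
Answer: -4103 - 49236*√2 ≈ -73733.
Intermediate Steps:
Q(c, z) = 3 - 2*√2 (Q(c, z) = 3 - √(2 + 6) = 3 - √8 = 3 - 2*√2)
r(Z, u) = Z² + 6*u
4103*r(Q(-3, -5), -3) = 4103*((3 - 2*√2)² + 6*(-3)) = 4103*((3 - 2*√2)² - 18) = 4103*(-18 + (3 - 2*√2)²) = -73854 + 4103*(3 - 2*√2)²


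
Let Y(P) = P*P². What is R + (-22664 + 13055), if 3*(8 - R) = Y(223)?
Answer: -11118370/3 ≈ -3.7061e+6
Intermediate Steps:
Y(P) = P³
R = -11089543/3 (R = 8 - ⅓*223³ = 8 - ⅓*11089567 = 8 - 11089567/3 = -11089543/3 ≈ -3.6965e+6)
R + (-22664 + 13055) = -11089543/3 + (-22664 + 13055) = -11089543/3 - 9609 = -11118370/3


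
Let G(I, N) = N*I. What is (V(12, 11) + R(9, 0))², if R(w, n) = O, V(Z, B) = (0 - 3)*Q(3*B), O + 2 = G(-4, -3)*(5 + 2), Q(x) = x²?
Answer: 10144225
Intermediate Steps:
G(I, N) = I*N
O = 82 (O = -2 + (-4*(-3))*(5 + 2) = -2 + 12*7 = -2 + 84 = 82)
V(Z, B) = -27*B² (V(Z, B) = (0 - 3)*(3*B)² = -27*B²)
R(w, n) = 82
(V(12, 11) + R(9, 0))² = (-27*11² + 82)² = (-27*121 + 82)² = (-3267 + 82)² = (-3185)² = 10144225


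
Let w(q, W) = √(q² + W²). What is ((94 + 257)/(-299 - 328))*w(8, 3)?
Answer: -117*√73/209 ≈ -4.7830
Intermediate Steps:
w(q, W) = √(W² + q²)
((94 + 257)/(-299 - 328))*w(8, 3) = ((94 + 257)/(-299 - 328))*√(3² + 8²) = (351/(-627))*√(9 + 64) = (351*(-1/627))*√73 = -117*√73/209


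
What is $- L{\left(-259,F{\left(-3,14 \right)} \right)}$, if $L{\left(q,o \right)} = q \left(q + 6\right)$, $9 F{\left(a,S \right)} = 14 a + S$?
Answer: $-65527$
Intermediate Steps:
$F{\left(a,S \right)} = \frac{S}{9} + \frac{14 a}{9}$ ($F{\left(a,S \right)} = \frac{14 a + S}{9} = \frac{S + 14 a}{9} = \frac{S}{9} + \frac{14 a}{9}$)
$L{\left(q,o \right)} = q \left(6 + q\right)$
$- L{\left(-259,F{\left(-3,14 \right)} \right)} = - \left(-259\right) \left(6 - 259\right) = - \left(-259\right) \left(-253\right) = \left(-1\right) 65527 = -65527$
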